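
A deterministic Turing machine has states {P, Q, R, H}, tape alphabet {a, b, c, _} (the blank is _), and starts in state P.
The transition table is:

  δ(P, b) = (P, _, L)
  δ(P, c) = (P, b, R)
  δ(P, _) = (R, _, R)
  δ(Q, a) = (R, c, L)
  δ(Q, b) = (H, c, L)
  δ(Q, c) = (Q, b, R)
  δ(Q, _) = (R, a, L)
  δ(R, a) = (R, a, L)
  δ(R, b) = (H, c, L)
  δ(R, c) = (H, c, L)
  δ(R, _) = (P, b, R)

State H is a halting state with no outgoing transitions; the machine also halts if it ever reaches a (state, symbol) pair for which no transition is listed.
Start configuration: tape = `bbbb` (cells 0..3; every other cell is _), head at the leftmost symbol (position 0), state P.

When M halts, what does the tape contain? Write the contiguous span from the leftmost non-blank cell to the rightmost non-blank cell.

P | _[b]bbb   read b → write _, move L, go to P
P | [_]_bbb   read _ → write _, move R, go to R
R | _[_]bbb   read _ → write b, move R, go to P
P | _b[b]bb   read b → write _, move L, go to P
P | _[b]_bb   read b → write _, move L, go to P
P | [_]__bb   read _ → write _, move R, go to R
R | _[_]_bb   read _ → write b, move R, go to P
P | _b[_]bb   read _ → write _, move R, go to R
R | _b_[b]b   read b → write c, move L, go to H
H | _b[_]cb
The non-blank tape span at halt is b_cb.

b_cb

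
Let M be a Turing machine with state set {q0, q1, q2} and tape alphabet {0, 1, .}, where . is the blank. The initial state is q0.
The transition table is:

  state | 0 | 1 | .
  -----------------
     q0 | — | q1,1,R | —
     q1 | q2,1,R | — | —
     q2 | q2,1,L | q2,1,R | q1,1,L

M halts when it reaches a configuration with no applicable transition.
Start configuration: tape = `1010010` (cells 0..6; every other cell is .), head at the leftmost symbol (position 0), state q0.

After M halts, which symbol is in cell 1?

state=q0 head=0 tape=[1]010010.   (q0,1)→(q1,1,R)
state=q1 head=1 tape=1[0]10010.   (q1,0)→(q2,1,R)
state=q2 head=2 tape=11[1]0010.   (q2,1)→(q2,1,R)
state=q2 head=3 tape=111[0]010.   (q2,0)→(q2,1,L)
state=q2 head=2 tape=11[1]1010.   (q2,1)→(q2,1,R)
state=q2 head=3 tape=111[1]010.   (q2,1)→(q2,1,R)
state=q2 head=4 tape=1111[0]10.   (q2,0)→(q2,1,L)
state=q2 head=3 tape=111[1]110.   (q2,1)→(q2,1,R)
state=q2 head=4 tape=1111[1]10.   (q2,1)→(q2,1,R)
state=q2 head=5 tape=11111[1]0.   (q2,1)→(q2,1,R)
state=q2 head=6 tape=111111[0].   (q2,0)→(q2,1,L)
state=q2 head=5 tape=11111[1]1.   (q2,1)→(q2,1,R)
state=q2 head=6 tape=111111[1].   (q2,1)→(q2,1,R)
state=q2 head=7 tape=1111111[.]   (q2,.)→(q1,1,L)
state=q1 head=6 tape=111111[1]1
Cell 1 holds 1 when M halts.

1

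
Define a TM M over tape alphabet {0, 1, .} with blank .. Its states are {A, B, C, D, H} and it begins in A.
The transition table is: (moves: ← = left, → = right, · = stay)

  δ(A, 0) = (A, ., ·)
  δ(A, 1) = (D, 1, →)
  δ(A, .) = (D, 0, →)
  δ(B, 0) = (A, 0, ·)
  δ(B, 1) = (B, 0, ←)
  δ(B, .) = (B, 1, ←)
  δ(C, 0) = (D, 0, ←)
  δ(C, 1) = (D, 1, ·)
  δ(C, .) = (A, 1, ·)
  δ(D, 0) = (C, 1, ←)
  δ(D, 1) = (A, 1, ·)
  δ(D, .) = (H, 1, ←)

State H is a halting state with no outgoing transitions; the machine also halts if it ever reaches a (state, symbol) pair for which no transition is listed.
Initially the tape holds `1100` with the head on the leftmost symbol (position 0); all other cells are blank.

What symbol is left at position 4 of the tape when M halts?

state=A head=0 tape=[1]100.   (A,1)→(D,1,→)
state=D head=1 tape=1[1]00.   (D,1)→(A,1,·)
state=A head=1 tape=1[1]00.   (A,1)→(D,1,→)
state=D head=2 tape=11[0]0.   (D,0)→(C,1,←)
state=C head=1 tape=1[1]10.   (C,1)→(D,1,·)
state=D head=1 tape=1[1]10.   (D,1)→(A,1,·)
state=A head=1 tape=1[1]10.   (A,1)→(D,1,→)
state=D head=2 tape=11[1]0.   (D,1)→(A,1,·)
state=A head=2 tape=11[1]0.   (A,1)→(D,1,→)
state=D head=3 tape=111[0].   (D,0)→(C,1,←)
state=C head=2 tape=11[1]1.   (C,1)→(D,1,·)
state=D head=2 tape=11[1]1.   (D,1)→(A,1,·)
state=A head=2 tape=11[1]1.   (A,1)→(D,1,→)
state=D head=3 tape=111[1].   (D,1)→(A,1,·)
state=A head=3 tape=111[1].   (A,1)→(D,1,→)
state=D head=4 tape=1111[.]   (D,.)→(H,1,←)
state=H head=3 tape=111[1]1
Cell 4 holds 1 when M halts.

1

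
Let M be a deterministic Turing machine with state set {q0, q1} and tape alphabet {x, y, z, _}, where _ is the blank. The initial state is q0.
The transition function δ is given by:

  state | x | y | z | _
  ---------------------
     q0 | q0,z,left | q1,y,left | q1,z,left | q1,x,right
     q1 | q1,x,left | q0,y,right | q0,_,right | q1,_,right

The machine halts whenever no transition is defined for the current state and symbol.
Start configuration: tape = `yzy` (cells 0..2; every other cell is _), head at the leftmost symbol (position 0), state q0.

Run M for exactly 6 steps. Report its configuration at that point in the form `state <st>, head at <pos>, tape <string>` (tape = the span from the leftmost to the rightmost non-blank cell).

q0 | _[y]zy   read y → write y, move left, go to q1
q1 | [_]yzy   read _ → write _, move right, go to q1
q1 | _[y]zy   read y → write y, move right, go to q0
q0 | _y[z]y   read z → write z, move left, go to q1
q1 | _[y]zy   read y → write y, move right, go to q0
q0 | _y[z]y   read z → write z, move left, go to q1
q1 | _[y]zy
After 6 steps: state q1, head at 0, tape yzy.

state q1, head at 0, tape yzy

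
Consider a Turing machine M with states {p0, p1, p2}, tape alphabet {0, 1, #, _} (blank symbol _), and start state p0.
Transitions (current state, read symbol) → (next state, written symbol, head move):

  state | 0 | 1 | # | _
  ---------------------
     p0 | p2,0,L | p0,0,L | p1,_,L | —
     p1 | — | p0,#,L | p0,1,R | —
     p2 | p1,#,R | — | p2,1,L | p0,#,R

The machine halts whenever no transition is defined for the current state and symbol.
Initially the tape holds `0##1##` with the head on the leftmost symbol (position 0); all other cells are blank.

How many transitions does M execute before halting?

state=p0 head=0 tape=___[0]##1##   (p0,0)→(p2,0,L)
state=p2 head=-1 tape=__[_]0##1##   (p2,_)→(p0,#,R)
state=p0 head=0 tape=__#[0]##1##   (p0,0)→(p2,0,L)
state=p2 head=-1 tape=__[#]0##1##   (p2,#)→(p2,1,L)
state=p2 head=-2 tape=_[_]10##1##   (p2,_)→(p0,#,R)
state=p0 head=-1 tape=_#[1]0##1##   (p0,1)→(p0,0,L)
state=p0 head=-2 tape=_[#]00##1##   (p0,#)→(p1,_,L)
state=p1 head=-3 tape=[_]_00##1##
M halts after 7 transitions.

7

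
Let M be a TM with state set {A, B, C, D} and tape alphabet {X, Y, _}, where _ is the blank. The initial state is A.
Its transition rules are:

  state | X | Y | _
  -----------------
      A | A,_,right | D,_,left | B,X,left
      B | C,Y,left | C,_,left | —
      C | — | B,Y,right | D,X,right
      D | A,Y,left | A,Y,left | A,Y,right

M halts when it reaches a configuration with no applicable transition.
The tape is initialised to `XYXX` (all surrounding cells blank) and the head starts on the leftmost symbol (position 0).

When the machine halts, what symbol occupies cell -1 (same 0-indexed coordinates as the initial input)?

state=A head=0 tape=_[X]YXX_   (A,X)→(A,_,right)
state=A head=1 tape=__[Y]XX_   (A,Y)→(D,_,left)
state=D head=0 tape=_[_]_XX_   (D,_)→(A,Y,right)
state=A head=1 tape=_Y[_]XX_   (A,_)→(B,X,left)
state=B head=0 tape=_[Y]XXX_   (B,Y)→(C,_,left)
state=C head=-1 tape=[_]_XXX_   (C,_)→(D,X,right)
state=D head=0 tape=X[_]XXX_   (D,_)→(A,Y,right)
state=A head=1 tape=XY[X]XX_   (A,X)→(A,_,right)
state=A head=2 tape=XY_[X]X_   (A,X)→(A,_,right)
state=A head=3 tape=XY__[X]_   (A,X)→(A,_,right)
state=A head=4 tape=XY___[_]   (A,_)→(B,X,left)
state=B head=3 tape=XY__[_]X
Cell -1 holds X when M halts.

X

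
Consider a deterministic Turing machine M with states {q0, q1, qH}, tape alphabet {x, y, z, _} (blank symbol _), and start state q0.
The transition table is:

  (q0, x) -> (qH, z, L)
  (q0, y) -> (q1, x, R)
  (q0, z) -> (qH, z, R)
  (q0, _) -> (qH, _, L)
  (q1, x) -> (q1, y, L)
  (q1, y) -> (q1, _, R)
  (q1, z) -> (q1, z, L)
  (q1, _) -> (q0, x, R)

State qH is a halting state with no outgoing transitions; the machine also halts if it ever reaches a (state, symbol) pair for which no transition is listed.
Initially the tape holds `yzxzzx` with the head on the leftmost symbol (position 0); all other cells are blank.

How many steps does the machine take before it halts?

state=q0 head=0 tape=__[y]zxzzx   (q0,y)→(q1,x,R)
state=q1 head=1 tape=__x[z]xzzx   (q1,z)→(q1,z,L)
state=q1 head=0 tape=__[x]zxzzx   (q1,x)→(q1,y,L)
state=q1 head=-1 tape=_[_]yzxzzx   (q1,_)→(q0,x,R)
state=q0 head=0 tape=_x[y]zxzzx   (q0,y)→(q1,x,R)
state=q1 head=1 tape=_xx[z]xzzx   (q1,z)→(q1,z,L)
state=q1 head=0 tape=_x[x]zxzzx   (q1,x)→(q1,y,L)
state=q1 head=-1 tape=_[x]yzxzzx   (q1,x)→(q1,y,L)
state=q1 head=-2 tape=[_]yyzxzzx   (q1,_)→(q0,x,R)
state=q0 head=-1 tape=x[y]yzxzzx   (q0,y)→(q1,x,R)
state=q1 head=0 tape=xx[y]zxzzx   (q1,y)→(q1,_,R)
state=q1 head=1 tape=xx_[z]xzzx   (q1,z)→(q1,z,L)
state=q1 head=0 tape=xx[_]zxzzx   (q1,_)→(q0,x,R)
state=q0 head=1 tape=xxx[z]xzzx   (q0,z)→(qH,z,R)
state=qH head=2 tape=xxxz[x]zzx
M halts after 14 transitions.

14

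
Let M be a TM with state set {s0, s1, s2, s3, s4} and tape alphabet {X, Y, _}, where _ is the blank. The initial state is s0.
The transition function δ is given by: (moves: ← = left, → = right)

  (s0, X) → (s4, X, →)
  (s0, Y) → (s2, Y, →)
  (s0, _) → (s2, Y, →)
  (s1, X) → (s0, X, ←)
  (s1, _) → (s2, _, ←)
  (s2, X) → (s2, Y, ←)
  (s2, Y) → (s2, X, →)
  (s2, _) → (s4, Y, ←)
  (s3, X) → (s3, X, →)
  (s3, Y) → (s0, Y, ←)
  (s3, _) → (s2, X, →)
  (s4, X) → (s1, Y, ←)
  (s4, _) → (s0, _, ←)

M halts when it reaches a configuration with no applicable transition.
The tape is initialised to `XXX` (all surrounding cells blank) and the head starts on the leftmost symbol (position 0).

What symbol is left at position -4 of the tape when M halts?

s0 | ____[X]XX   read X → write X, move →, go to s4
s4 | ____X[X]X   read X → write Y, move ←, go to s1
s1 | ____[X]YX   read X → write X, move ←, go to s0
s0 | ___[_]XYX   read _ → write Y, move →, go to s2
s2 | ___Y[X]YX   read X → write Y, move ←, go to s2
s2 | ___[Y]YYX   read Y → write X, move →, go to s2
s2 | ___X[Y]YX   read Y → write X, move →, go to s2
s2 | ___XX[Y]X   read Y → write X, move →, go to s2
s2 | ___XXX[X]   read X → write Y, move ←, go to s2
s2 | ___XX[X]Y   read X → write Y, move ←, go to s2
s2 | ___X[X]YY   read X → write Y, move ←, go to s2
s2 | ___[X]YYY   read X → write Y, move ←, go to s2
s2 | __[_]YYYY   read _ → write Y, move ←, go to s4
s4 | _[_]YYYYY   read _ → write _, move ←, go to s0
s0 | [_]_YYYYY   read _ → write Y, move →, go to s2
s2 | Y[_]YYYYY   read _ → write Y, move ←, go to s4
s4 | [Y]YYYYYY
Cell -4 holds Y when M halts.

Y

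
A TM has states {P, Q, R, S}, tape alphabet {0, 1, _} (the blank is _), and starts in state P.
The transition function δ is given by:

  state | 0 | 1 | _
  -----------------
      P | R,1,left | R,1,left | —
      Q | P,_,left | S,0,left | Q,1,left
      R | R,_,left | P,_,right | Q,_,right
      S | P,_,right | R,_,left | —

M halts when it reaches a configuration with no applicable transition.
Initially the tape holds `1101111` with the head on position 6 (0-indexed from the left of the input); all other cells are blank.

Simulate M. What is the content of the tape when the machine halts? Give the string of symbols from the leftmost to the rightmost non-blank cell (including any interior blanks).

11011_0

P | 110111[1]   read 1 → write 1, move left, go to R
R | 11011[1]1   read 1 → write _, move right, go to P
P | 11011_[1]   read 1 → write 1, move left, go to R
R | 11011[_]1   read _ → write _, move right, go to Q
Q | 11011_[1]   read 1 → write 0, move left, go to S
S | 11011[_]0
The non-blank tape span at halt is 11011_0.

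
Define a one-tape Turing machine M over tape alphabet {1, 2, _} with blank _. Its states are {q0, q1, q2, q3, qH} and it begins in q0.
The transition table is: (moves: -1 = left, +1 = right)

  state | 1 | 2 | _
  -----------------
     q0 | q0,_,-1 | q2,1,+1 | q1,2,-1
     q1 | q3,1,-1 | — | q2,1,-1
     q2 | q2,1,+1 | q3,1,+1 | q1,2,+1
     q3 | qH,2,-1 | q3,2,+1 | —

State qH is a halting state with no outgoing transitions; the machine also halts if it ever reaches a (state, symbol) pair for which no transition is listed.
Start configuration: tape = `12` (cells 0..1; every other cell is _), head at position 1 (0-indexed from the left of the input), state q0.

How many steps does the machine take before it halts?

5

state=q0 head=1 tape=1[2]__   (q0,2)→(q2,1,+1)
state=q2 head=2 tape=11[_]_   (q2,_)→(q1,2,+1)
state=q1 head=3 tape=112[_]   (q1,_)→(q2,1,-1)
state=q2 head=2 tape=11[2]1   (q2,2)→(q3,1,+1)
state=q3 head=3 tape=111[1]   (q3,1)→(qH,2,-1)
state=qH head=2 tape=11[1]2
M halts after 5 transitions.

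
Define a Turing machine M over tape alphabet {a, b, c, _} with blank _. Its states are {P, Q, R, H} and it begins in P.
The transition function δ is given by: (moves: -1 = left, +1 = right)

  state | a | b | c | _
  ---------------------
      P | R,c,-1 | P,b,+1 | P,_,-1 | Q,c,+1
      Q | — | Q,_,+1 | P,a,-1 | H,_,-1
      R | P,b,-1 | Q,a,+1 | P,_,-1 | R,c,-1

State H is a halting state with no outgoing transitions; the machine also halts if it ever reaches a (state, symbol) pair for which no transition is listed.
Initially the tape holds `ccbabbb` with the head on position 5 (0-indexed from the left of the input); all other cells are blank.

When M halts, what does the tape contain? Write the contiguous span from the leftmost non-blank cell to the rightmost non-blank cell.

P | ccbab[b]b__   read b → write b, move +1, go to P
P | ccbabb[b]__   read b → write b, move +1, go to P
P | ccbabbb[_]_   read _ → write c, move +1, go to Q
Q | ccbabbbc[_]   read _ → write _, move -1, go to H
H | ccbabbb[c]_
The non-blank tape span at halt is ccbabbbc.

ccbabbbc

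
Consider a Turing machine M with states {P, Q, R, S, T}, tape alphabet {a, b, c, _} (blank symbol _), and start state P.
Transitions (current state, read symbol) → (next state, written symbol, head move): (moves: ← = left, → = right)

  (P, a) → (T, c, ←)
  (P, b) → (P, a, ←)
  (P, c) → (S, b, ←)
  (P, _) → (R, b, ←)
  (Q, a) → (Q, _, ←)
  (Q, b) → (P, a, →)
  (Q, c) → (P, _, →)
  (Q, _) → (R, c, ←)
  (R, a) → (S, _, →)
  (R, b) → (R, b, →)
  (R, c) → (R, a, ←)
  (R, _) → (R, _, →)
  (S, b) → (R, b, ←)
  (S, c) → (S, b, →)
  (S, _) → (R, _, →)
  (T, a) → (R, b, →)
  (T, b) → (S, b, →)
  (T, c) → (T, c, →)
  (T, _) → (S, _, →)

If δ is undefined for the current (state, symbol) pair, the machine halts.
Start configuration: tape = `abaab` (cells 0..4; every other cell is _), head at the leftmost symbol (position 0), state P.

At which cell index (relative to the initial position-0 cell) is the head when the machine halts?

P | _[a]baab   read a → write c, move ←, go to T
T | [_]cbaab   read _ → write _, move →, go to S
S | _[c]baab   read c → write b, move →, go to S
S | _b[b]aab   read b → write b, move ←, go to R
R | _[b]baab   read b → write b, move →, go to R
R | _b[b]aab   read b → write b, move →, go to R
R | _bb[a]ab   read a → write _, move →, go to S
S | _bb_[a]b
At halt the head is at cell 3.

3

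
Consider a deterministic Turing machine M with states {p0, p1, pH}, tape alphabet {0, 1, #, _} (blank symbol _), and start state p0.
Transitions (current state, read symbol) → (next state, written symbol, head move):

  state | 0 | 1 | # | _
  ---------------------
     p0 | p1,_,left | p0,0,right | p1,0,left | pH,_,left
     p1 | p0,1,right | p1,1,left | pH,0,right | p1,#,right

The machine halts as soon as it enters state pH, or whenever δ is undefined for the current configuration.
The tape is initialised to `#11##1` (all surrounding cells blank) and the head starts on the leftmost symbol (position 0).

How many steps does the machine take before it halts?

12

state=p0 head=0 tape=_[#]11##1   (p0,#)→(p1,0,left)
state=p1 head=-1 tape=[_]011##1   (p1,_)→(p1,#,right)
state=p1 head=0 tape=#[0]11##1   (p1,0)→(p0,1,right)
state=p0 head=1 tape=#1[1]1##1   (p0,1)→(p0,0,right)
state=p0 head=2 tape=#10[1]##1   (p0,1)→(p0,0,right)
state=p0 head=3 tape=#100[#]#1   (p0,#)→(p1,0,left)
state=p1 head=2 tape=#10[0]0#1   (p1,0)→(p0,1,right)
state=p0 head=3 tape=#101[0]#1   (p0,0)→(p1,_,left)
state=p1 head=2 tape=#10[1]_#1   (p1,1)→(p1,1,left)
state=p1 head=1 tape=#1[0]1_#1   (p1,0)→(p0,1,right)
state=p0 head=2 tape=#11[1]_#1   (p0,1)→(p0,0,right)
state=p0 head=3 tape=#110[_]#1   (p0,_)→(pH,_,left)
state=pH head=2 tape=#11[0]_#1
M halts after 12 transitions.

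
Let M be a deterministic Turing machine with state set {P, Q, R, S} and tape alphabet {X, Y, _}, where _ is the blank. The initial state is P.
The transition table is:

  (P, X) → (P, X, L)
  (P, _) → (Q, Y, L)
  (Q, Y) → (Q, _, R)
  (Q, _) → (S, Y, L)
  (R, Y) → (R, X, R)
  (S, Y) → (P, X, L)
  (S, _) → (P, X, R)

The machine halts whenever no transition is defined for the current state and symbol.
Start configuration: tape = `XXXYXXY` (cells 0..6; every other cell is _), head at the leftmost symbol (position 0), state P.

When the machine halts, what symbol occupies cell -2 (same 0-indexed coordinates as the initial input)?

Y

P | ___[X]XXYXXY   read X → write X, move L, go to P
P | __[_]XXXYXXY   read _ → write Y, move L, go to Q
Q | _[_]YXXXYXXY   read _ → write Y, move L, go to S
S | [_]YYXXXYXXY   read _ → write X, move R, go to P
P | X[Y]YXXXYXXY
Cell -2 holds Y when M halts.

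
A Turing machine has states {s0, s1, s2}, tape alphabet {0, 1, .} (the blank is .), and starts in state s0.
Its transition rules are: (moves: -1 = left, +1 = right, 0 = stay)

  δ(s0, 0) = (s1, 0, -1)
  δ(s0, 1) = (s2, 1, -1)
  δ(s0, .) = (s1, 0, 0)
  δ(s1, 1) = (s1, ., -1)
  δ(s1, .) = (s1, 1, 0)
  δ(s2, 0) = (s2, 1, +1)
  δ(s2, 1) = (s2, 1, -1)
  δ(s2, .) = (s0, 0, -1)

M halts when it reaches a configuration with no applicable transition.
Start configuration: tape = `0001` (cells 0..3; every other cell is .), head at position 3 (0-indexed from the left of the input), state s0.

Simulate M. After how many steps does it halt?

state=s0 head=3 tape=..000[1]   (s0,1)→(s2,1,-1)
state=s2 head=2 tape=..00[0]1   (s2,0)→(s2,1,+1)
state=s2 head=3 tape=..001[1]   (s2,1)→(s2,1,-1)
state=s2 head=2 tape=..00[1]1   (s2,1)→(s2,1,-1)
state=s2 head=1 tape=..0[0]11   (s2,0)→(s2,1,+1)
state=s2 head=2 tape=..01[1]1   (s2,1)→(s2,1,-1)
state=s2 head=1 tape=..0[1]11   (s2,1)→(s2,1,-1)
state=s2 head=0 tape=..[0]111   (s2,0)→(s2,1,+1)
state=s2 head=1 tape=..1[1]11   (s2,1)→(s2,1,-1)
state=s2 head=0 tape=..[1]111   (s2,1)→(s2,1,-1)
state=s2 head=-1 tape=.[.]1111   (s2,.)→(s0,0,-1)
state=s0 head=-2 tape=[.]01111   (s0,.)→(s1,0,0)
state=s1 head=-2 tape=[0]01111
M halts after 12 transitions.

12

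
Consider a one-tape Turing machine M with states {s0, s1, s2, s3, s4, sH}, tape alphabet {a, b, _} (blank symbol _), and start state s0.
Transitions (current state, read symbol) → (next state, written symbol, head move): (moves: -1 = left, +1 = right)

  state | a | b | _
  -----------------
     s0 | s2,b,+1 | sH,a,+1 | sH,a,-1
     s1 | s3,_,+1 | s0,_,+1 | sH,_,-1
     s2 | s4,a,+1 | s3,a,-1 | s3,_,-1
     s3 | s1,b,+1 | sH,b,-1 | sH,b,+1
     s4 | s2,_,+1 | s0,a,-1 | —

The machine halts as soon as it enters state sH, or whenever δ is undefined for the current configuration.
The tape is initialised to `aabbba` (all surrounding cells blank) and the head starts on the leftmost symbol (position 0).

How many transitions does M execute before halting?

s0 | [a]abbba_   read a → write b, move +1, go to s2
s2 | b[a]bbba_   read a → write a, move +1, go to s4
s4 | ba[b]bba_   read b → write a, move -1, go to s0
s0 | b[a]abba_   read a → write b, move +1, go to s2
s2 | bb[a]bba_   read a → write a, move +1, go to s4
s4 | bba[b]ba_   read b → write a, move -1, go to s0
s0 | bb[a]aba_   read a → write b, move +1, go to s2
s2 | bbb[a]ba_   read a → write a, move +1, go to s4
s4 | bbba[b]a_   read b → write a, move -1, go to s0
s0 | bbb[a]aa_   read a → write b, move +1, go to s2
s2 | bbbb[a]a_   read a → write a, move +1, go to s4
s4 | bbbba[a]_   read a → write _, move +1, go to s2
s2 | bbbba_[_]   read _ → write _, move -1, go to s3
s3 | bbbba[_]_   read _ → write b, move +1, go to sH
sH | bbbbab[_]
M halts after 14 transitions.

14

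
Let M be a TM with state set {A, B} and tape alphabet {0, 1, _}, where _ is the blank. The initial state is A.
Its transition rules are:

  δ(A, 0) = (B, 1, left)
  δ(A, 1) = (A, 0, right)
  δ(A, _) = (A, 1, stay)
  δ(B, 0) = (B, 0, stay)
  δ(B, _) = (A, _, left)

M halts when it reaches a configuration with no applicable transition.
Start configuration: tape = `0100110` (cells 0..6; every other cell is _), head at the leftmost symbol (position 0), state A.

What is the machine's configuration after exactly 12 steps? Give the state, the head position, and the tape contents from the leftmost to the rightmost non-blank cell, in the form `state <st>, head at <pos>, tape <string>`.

state B, head at 1, tape 000010110

A | __[0]100110   read 0 → write 1, move left, go to B
B | _[_]1100110   read _ → write _, move left, go to A
A | [_]_1100110   read _ → write 1, move stay, go to A
A | [1]_1100110   read 1 → write 0, move right, go to A
A | 0[_]1100110   read _ → write 1, move stay, go to A
A | 0[1]1100110   read 1 → write 0, move right, go to A
A | 00[1]100110   read 1 → write 0, move right, go to A
A | 000[1]00110   read 1 → write 0, move right, go to A
A | 0000[0]0110   read 0 → write 1, move left, go to B
B | 000[0]10110   read 0 → write 0, move stay, go to B
B | 000[0]10110   read 0 → write 0, move stay, go to B
B | 000[0]10110   read 0 → write 0, move stay, go to B
B | 000[0]10110
After 12 steps: state B, head at 1, tape 000010110.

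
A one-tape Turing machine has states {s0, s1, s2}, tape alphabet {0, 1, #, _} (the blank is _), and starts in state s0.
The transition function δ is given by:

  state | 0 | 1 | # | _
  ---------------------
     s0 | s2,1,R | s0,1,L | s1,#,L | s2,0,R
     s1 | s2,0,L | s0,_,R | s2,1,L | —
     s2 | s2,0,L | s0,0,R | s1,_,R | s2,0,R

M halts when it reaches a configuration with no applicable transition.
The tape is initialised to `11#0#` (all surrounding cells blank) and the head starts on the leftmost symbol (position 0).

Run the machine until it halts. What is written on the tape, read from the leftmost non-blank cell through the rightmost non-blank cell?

state=s0 head=0 tape=_[1]1#0#_   (s0,1)→(s0,1,L)
state=s0 head=-1 tape=[_]11#0#_   (s0,_)→(s2,0,R)
state=s2 head=0 tape=0[1]1#0#_   (s2,1)→(s0,0,R)
state=s0 head=1 tape=00[1]#0#_   (s0,1)→(s0,1,L)
state=s0 head=0 tape=0[0]1#0#_   (s0,0)→(s2,1,R)
state=s2 head=1 tape=01[1]#0#_   (s2,1)→(s0,0,R)
state=s0 head=2 tape=010[#]0#_   (s0,#)→(s1,#,L)
state=s1 head=1 tape=01[0]#0#_   (s1,0)→(s2,0,L)
state=s2 head=0 tape=0[1]0#0#_   (s2,1)→(s0,0,R)
state=s0 head=1 tape=00[0]#0#_   (s0,0)→(s2,1,R)
state=s2 head=2 tape=001[#]0#_   (s2,#)→(s1,_,R)
state=s1 head=3 tape=001_[0]#_   (s1,0)→(s2,0,L)
state=s2 head=2 tape=001[_]0#_   (s2,_)→(s2,0,R)
state=s2 head=3 tape=0010[0]#_   (s2,0)→(s2,0,L)
state=s2 head=2 tape=001[0]0#_   (s2,0)→(s2,0,L)
state=s2 head=1 tape=00[1]00#_   (s2,1)→(s0,0,R)
state=s0 head=2 tape=000[0]0#_   (s0,0)→(s2,1,R)
state=s2 head=3 tape=0001[0]#_   (s2,0)→(s2,0,L)
state=s2 head=2 tape=000[1]0#_   (s2,1)→(s0,0,R)
state=s0 head=3 tape=0000[0]#_   (s0,0)→(s2,1,R)
state=s2 head=4 tape=00001[#]_   (s2,#)→(s1,_,R)
state=s1 head=5 tape=00001_[_]
The non-blank tape span at halt is 00001.

00001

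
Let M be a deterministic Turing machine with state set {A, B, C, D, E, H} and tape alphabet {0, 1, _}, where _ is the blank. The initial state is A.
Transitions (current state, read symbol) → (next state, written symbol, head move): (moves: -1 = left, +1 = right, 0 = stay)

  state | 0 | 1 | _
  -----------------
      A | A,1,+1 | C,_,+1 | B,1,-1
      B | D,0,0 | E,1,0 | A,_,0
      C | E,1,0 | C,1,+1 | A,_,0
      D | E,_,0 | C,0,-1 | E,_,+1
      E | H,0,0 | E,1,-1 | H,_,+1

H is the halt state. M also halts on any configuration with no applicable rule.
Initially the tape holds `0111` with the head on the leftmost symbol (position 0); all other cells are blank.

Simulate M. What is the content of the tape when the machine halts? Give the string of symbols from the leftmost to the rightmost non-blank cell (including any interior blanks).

1_111

state=A head=0 tape=[0]111_   (A,0)→(A,1,+1)
state=A head=1 tape=1[1]11_   (A,1)→(C,_,+1)
state=C head=2 tape=1_[1]1_   (C,1)→(C,1,+1)
state=C head=3 tape=1_1[1]_   (C,1)→(C,1,+1)
state=C head=4 tape=1_11[_]   (C,_)→(A,_,0)
state=A head=4 tape=1_11[_]   (A,_)→(B,1,-1)
state=B head=3 tape=1_1[1]1   (B,1)→(E,1,0)
state=E head=3 tape=1_1[1]1   (E,1)→(E,1,-1)
state=E head=2 tape=1_[1]11   (E,1)→(E,1,-1)
state=E head=1 tape=1[_]111   (E,_)→(H,_,+1)
state=H head=2 tape=1_[1]11
The non-blank tape span at halt is 1_111.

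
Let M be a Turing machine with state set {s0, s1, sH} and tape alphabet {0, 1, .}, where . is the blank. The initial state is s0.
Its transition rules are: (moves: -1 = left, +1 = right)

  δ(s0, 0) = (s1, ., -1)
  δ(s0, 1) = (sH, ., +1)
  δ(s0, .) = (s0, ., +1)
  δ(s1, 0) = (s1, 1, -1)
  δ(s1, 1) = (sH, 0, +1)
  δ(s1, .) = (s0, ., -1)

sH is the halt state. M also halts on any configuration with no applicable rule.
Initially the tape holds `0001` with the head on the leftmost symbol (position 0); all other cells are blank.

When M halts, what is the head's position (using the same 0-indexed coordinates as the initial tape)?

4

state=s0 head=0 tape=..[0]001.   (s0,0)→(s1,.,-1)
state=s1 head=-1 tape=.[.].001.   (s1,.)→(s0,.,-1)
state=s0 head=-2 tape=[.]..001.   (s0,.)→(s0,.,+1)
state=s0 head=-1 tape=.[.].001.   (s0,.)→(s0,.,+1)
state=s0 head=0 tape=..[.]001.   (s0,.)→(s0,.,+1)
state=s0 head=1 tape=...[0]01.   (s0,0)→(s1,.,-1)
state=s1 head=0 tape=..[.].01.   (s1,.)→(s0,.,-1)
state=s0 head=-1 tape=.[.]..01.   (s0,.)→(s0,.,+1)
state=s0 head=0 tape=..[.].01.   (s0,.)→(s0,.,+1)
state=s0 head=1 tape=...[.]01.   (s0,.)→(s0,.,+1)
state=s0 head=2 tape=....[0]1.   (s0,0)→(s1,.,-1)
state=s1 head=1 tape=...[.].1.   (s1,.)→(s0,.,-1)
state=s0 head=0 tape=..[.]..1.   (s0,.)→(s0,.,+1)
state=s0 head=1 tape=...[.].1.   (s0,.)→(s0,.,+1)
state=s0 head=2 tape=....[.]1.   (s0,.)→(s0,.,+1)
state=s0 head=3 tape=.....[1].   (s0,1)→(sH,.,+1)
state=sH head=4 tape=......[.]
At halt the head is at cell 4.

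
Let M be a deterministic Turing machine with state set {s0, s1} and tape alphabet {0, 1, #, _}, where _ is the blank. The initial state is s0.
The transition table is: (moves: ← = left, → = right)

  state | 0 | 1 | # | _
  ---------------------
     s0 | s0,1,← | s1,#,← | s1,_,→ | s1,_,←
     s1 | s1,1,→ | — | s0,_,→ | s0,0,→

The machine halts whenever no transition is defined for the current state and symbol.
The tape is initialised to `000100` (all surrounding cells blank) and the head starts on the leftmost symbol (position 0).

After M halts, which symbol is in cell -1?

s0 | __[0]00100   read 0 → write 1, move ←, go to s0
s0 | _[_]100100   read _ → write _, move ←, go to s1
s1 | [_]_100100   read _ → write 0, move →, go to s0
s0 | 0[_]100100   read _ → write _, move ←, go to s1
s1 | [0]_100100   read 0 → write 1, move →, go to s1
s1 | 1[_]100100   read _ → write 0, move →, go to s0
s0 | 10[1]00100   read 1 → write #, move ←, go to s1
s1 | 1[0]#00100   read 0 → write 1, move →, go to s1
s1 | 11[#]00100   read # → write _, move →, go to s0
s0 | 11_[0]0100   read 0 → write 1, move ←, go to s0
s0 | 11[_]10100   read _ → write _, move ←, go to s1
s1 | 1[1]_10100
Cell -1 holds 1 when M halts.

1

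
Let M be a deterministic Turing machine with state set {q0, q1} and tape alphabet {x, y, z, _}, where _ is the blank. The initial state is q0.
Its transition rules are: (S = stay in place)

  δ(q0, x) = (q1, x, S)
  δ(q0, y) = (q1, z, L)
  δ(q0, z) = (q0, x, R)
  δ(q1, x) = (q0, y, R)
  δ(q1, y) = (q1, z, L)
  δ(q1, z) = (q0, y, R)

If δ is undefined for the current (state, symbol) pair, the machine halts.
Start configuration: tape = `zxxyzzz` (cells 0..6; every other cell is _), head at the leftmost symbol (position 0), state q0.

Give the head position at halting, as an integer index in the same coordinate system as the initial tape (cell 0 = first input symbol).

7

q0 | [z]xxyzzz_   read z → write x, move R, go to q0
q0 | x[x]xyzzz_   read x → write x, move S, go to q1
q1 | x[x]xyzzz_   read x → write y, move R, go to q0
q0 | xy[x]yzzz_   read x → write x, move S, go to q1
q1 | xy[x]yzzz_   read x → write y, move R, go to q0
q0 | xyy[y]zzz_   read y → write z, move L, go to q1
q1 | xy[y]zzzz_   read y → write z, move L, go to q1
q1 | x[y]zzzzz_   read y → write z, move L, go to q1
q1 | [x]zzzzzz_   read x → write y, move R, go to q0
q0 | y[z]zzzzz_   read z → write x, move R, go to q0
q0 | yx[z]zzzz_   read z → write x, move R, go to q0
q0 | yxx[z]zzz_   read z → write x, move R, go to q0
q0 | yxxx[z]zz_   read z → write x, move R, go to q0
q0 | yxxxx[z]z_   read z → write x, move R, go to q0
q0 | yxxxxx[z]_   read z → write x, move R, go to q0
q0 | yxxxxxx[_]
At halt the head is at cell 7.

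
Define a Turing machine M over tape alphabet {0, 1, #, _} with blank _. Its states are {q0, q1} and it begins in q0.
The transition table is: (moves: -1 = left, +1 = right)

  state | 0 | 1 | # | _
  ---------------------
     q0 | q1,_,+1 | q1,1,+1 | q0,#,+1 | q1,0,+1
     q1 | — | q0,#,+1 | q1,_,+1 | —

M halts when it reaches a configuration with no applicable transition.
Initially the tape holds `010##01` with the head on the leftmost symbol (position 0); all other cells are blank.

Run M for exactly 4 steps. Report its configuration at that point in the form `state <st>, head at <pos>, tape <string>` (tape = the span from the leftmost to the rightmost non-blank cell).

state q1, head at 4, tape #__#01

state=q0 head=0 tape=[0]10##01   (q0,0)→(q1,_,+1)
state=q1 head=1 tape=_[1]0##01   (q1,1)→(q0,#,+1)
state=q0 head=2 tape=_#[0]##01   (q0,0)→(q1,_,+1)
state=q1 head=3 tape=_#_[#]#01   (q1,#)→(q1,_,+1)
state=q1 head=4 tape=_#__[#]01
After 4 steps: state q1, head at 4, tape #__#01.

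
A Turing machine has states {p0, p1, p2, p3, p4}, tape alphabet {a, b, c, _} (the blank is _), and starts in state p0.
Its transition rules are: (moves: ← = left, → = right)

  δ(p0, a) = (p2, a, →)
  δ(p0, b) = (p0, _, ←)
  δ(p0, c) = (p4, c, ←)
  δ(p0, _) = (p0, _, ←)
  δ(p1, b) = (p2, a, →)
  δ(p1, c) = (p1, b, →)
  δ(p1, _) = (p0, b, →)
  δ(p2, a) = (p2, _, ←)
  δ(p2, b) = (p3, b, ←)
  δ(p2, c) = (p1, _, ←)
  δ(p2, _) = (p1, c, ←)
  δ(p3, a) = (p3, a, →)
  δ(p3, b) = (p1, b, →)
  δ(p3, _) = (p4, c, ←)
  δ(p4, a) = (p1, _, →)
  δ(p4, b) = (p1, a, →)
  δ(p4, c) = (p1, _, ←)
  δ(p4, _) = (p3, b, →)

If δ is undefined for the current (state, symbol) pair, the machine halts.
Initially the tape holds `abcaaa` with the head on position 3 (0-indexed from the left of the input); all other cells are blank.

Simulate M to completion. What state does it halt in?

p0 | abc[a]aa   read a → write a, move →, go to p2
p2 | abca[a]a   read a → write _, move ←, go to p2
p2 | abc[a]_a   read a → write _, move ←, go to p2
p2 | ab[c]__a   read c → write _, move ←, go to p1
p1 | a[b]___a   read b → write a, move →, go to p2
p2 | aa[_]__a   read _ → write c, move ←, go to p1
p1 | a[a]c__a
No transition is defined for (p1, a); M halts in state p1.

p1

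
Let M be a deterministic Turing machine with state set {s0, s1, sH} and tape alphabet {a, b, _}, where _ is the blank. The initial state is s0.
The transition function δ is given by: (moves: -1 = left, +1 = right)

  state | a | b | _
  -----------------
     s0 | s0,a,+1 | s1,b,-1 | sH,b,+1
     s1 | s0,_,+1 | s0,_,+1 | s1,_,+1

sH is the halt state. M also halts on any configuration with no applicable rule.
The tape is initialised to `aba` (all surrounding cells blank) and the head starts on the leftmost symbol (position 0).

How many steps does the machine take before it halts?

8

state=s0 head=0 tape=[a]ba__   (s0,a)→(s0,a,+1)
state=s0 head=1 tape=a[b]a__   (s0,b)→(s1,b,-1)
state=s1 head=0 tape=[a]ba__   (s1,a)→(s0,_,+1)
state=s0 head=1 tape=_[b]a__   (s0,b)→(s1,b,-1)
state=s1 head=0 tape=[_]ba__   (s1,_)→(s1,_,+1)
state=s1 head=1 tape=_[b]a__   (s1,b)→(s0,_,+1)
state=s0 head=2 tape=__[a]__   (s0,a)→(s0,a,+1)
state=s0 head=3 tape=__a[_]_   (s0,_)→(sH,b,+1)
state=sH head=4 tape=__ab[_]
M halts after 8 transitions.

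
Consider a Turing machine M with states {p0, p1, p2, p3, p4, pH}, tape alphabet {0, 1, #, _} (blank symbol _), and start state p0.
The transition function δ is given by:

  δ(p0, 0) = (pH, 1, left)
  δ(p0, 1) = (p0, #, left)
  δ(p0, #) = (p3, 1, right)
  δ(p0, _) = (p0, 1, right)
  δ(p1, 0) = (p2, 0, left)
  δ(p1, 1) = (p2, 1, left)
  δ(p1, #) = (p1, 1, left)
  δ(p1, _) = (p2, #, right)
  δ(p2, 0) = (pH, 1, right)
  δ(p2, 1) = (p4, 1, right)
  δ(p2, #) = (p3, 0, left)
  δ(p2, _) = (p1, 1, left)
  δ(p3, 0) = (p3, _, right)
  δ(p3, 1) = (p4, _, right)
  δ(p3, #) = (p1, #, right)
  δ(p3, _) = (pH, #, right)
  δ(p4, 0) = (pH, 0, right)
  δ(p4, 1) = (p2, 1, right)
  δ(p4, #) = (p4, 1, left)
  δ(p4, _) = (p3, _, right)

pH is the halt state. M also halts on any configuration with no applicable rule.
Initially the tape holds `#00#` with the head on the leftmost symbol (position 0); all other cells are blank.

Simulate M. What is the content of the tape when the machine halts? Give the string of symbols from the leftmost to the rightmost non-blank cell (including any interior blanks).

1_#111_#

state=p0 head=0 tape=[#]00#_____   (p0,#)→(p3,1,right)
state=p3 head=1 tape=1[0]0#_____   (p3,0)→(p3,_,right)
state=p3 head=2 tape=1_[0]#_____   (p3,0)→(p3,_,right)
state=p3 head=3 tape=1__[#]_____   (p3,#)→(p1,#,right)
state=p1 head=4 tape=1__#[_]____   (p1,_)→(p2,#,right)
state=p2 head=5 tape=1__##[_]___   (p2,_)→(p1,1,left)
state=p1 head=4 tape=1__#[#]1___   (p1,#)→(p1,1,left)
state=p1 head=3 tape=1__[#]11___   (p1,#)→(p1,1,left)
state=p1 head=2 tape=1_[_]111___   (p1,_)→(p2,#,right)
state=p2 head=3 tape=1_#[1]11___   (p2,1)→(p4,1,right)
state=p4 head=4 tape=1_#1[1]1___   (p4,1)→(p2,1,right)
state=p2 head=5 tape=1_#11[1]___   (p2,1)→(p4,1,right)
state=p4 head=6 tape=1_#111[_]__   (p4,_)→(p3,_,right)
state=p3 head=7 tape=1_#111_[_]_   (p3,_)→(pH,#,right)
state=pH head=8 tape=1_#111_#[_]
The non-blank tape span at halt is 1_#111_#.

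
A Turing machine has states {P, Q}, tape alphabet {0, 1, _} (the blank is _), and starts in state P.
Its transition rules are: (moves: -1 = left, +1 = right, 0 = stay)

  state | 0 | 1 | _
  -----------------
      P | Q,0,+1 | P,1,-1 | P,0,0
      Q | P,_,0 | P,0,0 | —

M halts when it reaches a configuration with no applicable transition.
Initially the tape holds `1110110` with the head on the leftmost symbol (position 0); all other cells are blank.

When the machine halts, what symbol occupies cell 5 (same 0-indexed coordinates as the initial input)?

state=P head=0 tape=_[1]110110_   (P,1)→(P,1,-1)
state=P head=-1 tape=[_]1110110_   (P,_)→(P,0,0)
state=P head=-1 tape=[0]1110110_   (P,0)→(Q,0,+1)
state=Q head=0 tape=0[1]110110_   (Q,1)→(P,0,0)
state=P head=0 tape=0[0]110110_   (P,0)→(Q,0,+1)
state=Q head=1 tape=00[1]10110_   (Q,1)→(P,0,0)
state=P head=1 tape=00[0]10110_   (P,0)→(Q,0,+1)
state=Q head=2 tape=000[1]0110_   (Q,1)→(P,0,0)
state=P head=2 tape=000[0]0110_   (P,0)→(Q,0,+1)
state=Q head=3 tape=0000[0]110_   (Q,0)→(P,_,0)
state=P head=3 tape=0000[_]110_   (P,_)→(P,0,0)
state=P head=3 tape=0000[0]110_   (P,0)→(Q,0,+1)
state=Q head=4 tape=00000[1]10_   (Q,1)→(P,0,0)
state=P head=4 tape=00000[0]10_   (P,0)→(Q,0,+1)
state=Q head=5 tape=000000[1]0_   (Q,1)→(P,0,0)
state=P head=5 tape=000000[0]0_   (P,0)→(Q,0,+1)
state=Q head=6 tape=0000000[0]_   (Q,0)→(P,_,0)
state=P head=6 tape=0000000[_]_   (P,_)→(P,0,0)
state=P head=6 tape=0000000[0]_   (P,0)→(Q,0,+1)
state=Q head=7 tape=00000000[_]
Cell 5 holds 0 when M halts.

0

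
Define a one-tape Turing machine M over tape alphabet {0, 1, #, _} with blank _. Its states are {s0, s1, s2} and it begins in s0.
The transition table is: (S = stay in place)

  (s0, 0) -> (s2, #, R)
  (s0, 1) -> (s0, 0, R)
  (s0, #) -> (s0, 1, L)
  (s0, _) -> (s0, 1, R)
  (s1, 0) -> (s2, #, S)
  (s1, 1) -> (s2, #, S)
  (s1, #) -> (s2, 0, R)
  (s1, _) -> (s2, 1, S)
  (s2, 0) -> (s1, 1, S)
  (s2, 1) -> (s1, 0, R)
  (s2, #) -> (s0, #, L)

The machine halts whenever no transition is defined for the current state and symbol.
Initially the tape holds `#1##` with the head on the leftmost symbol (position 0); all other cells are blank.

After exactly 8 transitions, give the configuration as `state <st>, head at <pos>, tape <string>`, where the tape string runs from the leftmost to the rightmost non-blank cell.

state s2, head at 4, tape 10#00

state=s0 head=0 tape=_[#]1##_   (s0,#)→(s0,1,L)
state=s0 head=-1 tape=[_]11##_   (s0,_)→(s0,1,R)
state=s0 head=0 tape=1[1]1##_   (s0,1)→(s0,0,R)
state=s0 head=1 tape=10[1]##_   (s0,1)→(s0,0,R)
state=s0 head=2 tape=100[#]#_   (s0,#)→(s0,1,L)
state=s0 head=1 tape=10[0]1#_   (s0,0)→(s2,#,R)
state=s2 head=2 tape=10#[1]#_   (s2,1)→(s1,0,R)
state=s1 head=3 tape=10#0[#]_   (s1,#)→(s2,0,R)
state=s2 head=4 tape=10#00[_]
After 8 steps: state s2, head at 4, tape 10#00.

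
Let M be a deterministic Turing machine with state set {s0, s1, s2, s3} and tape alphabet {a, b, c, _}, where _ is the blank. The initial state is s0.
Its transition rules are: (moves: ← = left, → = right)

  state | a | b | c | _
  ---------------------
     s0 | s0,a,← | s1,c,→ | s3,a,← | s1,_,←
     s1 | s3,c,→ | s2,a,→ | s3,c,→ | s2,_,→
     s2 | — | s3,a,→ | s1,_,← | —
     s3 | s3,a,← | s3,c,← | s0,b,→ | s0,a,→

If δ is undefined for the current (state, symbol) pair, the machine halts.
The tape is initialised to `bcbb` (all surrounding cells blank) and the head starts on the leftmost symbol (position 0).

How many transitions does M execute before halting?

17

s0 | ____[b]cbb   read b → write c, move →, go to s1
s1 | ____c[c]bb   read c → write c, move →, go to s3
s3 | ____cc[b]b   read b → write c, move ←, go to s3
s3 | ____c[c]cb   read c → write b, move →, go to s0
s0 | ____cb[c]b   read c → write a, move ←, go to s3
s3 | ____c[b]ab   read b → write c, move ←, go to s3
s3 | ____[c]cab   read c → write b, move →, go to s0
s0 | ____b[c]ab   read c → write a, move ←, go to s3
s3 | ____[b]aab   read b → write c, move ←, go to s3
s3 | ___[_]caab   read _ → write a, move →, go to s0
s0 | ___a[c]aab   read c → write a, move ←, go to s3
s3 | ___[a]aaab   read a → write a, move ←, go to s3
s3 | __[_]aaaab   read _ → write a, move →, go to s0
s0 | __a[a]aaab   read a → write a, move ←, go to s0
s0 | __[a]aaaab   read a → write a, move ←, go to s0
s0 | _[_]aaaaab   read _ → write _, move ←, go to s1
s1 | [_]_aaaaab   read _ → write _, move →, go to s2
s2 | _[_]aaaaab
M halts after 17 transitions.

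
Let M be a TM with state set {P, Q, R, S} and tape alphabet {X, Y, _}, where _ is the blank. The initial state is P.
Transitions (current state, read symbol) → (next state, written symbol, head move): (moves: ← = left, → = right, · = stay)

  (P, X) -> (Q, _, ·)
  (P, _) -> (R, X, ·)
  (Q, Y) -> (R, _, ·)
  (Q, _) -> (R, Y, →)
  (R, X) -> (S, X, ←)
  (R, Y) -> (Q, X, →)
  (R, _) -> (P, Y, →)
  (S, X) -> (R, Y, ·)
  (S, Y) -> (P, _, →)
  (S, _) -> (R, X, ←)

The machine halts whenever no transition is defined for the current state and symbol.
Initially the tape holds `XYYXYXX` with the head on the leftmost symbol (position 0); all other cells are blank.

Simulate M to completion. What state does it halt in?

Q

state=P head=0 tape=[X]YYXYXX   (P,X)→(Q,_,·)
state=Q head=0 tape=[_]YYXYXX   (Q,_)→(R,Y,→)
state=R head=1 tape=Y[Y]YXYXX   (R,Y)→(Q,X,→)
state=Q head=2 tape=YX[Y]XYXX   (Q,Y)→(R,_,·)
state=R head=2 tape=YX[_]XYXX   (R,_)→(P,Y,→)
state=P head=3 tape=YXY[X]YXX   (P,X)→(Q,_,·)
state=Q head=3 tape=YXY[_]YXX   (Q,_)→(R,Y,→)
state=R head=4 tape=YXYY[Y]XX   (R,Y)→(Q,X,→)
state=Q head=5 tape=YXYYX[X]X
No transition is defined for (Q, X); M halts in state Q.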